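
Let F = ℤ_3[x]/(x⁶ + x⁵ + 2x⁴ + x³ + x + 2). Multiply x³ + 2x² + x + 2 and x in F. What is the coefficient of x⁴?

1

Multiply in ℤ_3[x]: (x³ + 2x² + x + 2)·(x) = x⁴ + 2x³ + x² + 2x.
Reduced: x⁴ + 2x³ + x² + 2x.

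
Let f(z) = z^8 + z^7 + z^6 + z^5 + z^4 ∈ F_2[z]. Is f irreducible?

No

Check for roots in F_2: f(0) = 0 → root; f(1) = 1.
f(0) = 0, so (z) divides f(z); f is reducible.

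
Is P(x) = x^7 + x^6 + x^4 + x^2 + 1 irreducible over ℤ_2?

Check for roots in ℤ_2: P(0) = 1; P(1) = 1.
No roots, so no linear factors.
Monic irreducibles of degree 2 over GF(2): x^2 + x + 1.
None of them divide P (all give nonzero remainder).
Monic irreducibles of degree 3 over GF(2): x^3 + x + 1, x^3 + x^2 + 1.
None of them divide P (all give nonzero remainder).
No irreducible factor of degree ≤ 3 exists, so P is irreducible over GF(2).

Yes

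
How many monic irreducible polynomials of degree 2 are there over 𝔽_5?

10

Gauss's count: N_{5}(2) = (1/2) Σ_{d|2} μ(2/d)·5^d.
Divisors of 2: 1, 2; μ(2/d) for each: -1, 1.
Σ = − 5^1 + 5^2 = 20.
N = 20/2 = 10.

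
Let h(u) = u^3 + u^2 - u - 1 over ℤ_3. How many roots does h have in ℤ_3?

2

Evaluate at each of the 3 elements of ℤ_3:
h(0) = 2; h(1) = 0 → root; h(2) = 0 → root.
Roots: {1, 2}.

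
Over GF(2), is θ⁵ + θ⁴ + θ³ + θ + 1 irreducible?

Yes

Write P(θ) = θ⁵ + θ⁴ + θ³ + θ + 1.
Check for roots in GF(2): P(0) = 1; P(1) = 1.
No roots, so no linear factors.
Monic irreducibles of degree 2 over GF(2): θ² + θ + 1.
None of them divide P (all give nonzero remainder).
No irreducible factor of degree ≤ 2 exists, so P is irreducible over GF(2).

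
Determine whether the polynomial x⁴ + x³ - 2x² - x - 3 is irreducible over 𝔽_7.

No

Write P(x) = x⁴ + x³ - 2x² - x - 3.
Check for roots in 𝔽_7: P(0) = 4; P(1) = 3; P(2) = 4; P(3) = 0 → root; P(4) = 1; P(5) = 6; P(6) = 3.
P(3) = 0, so (x − 3) divides P(x); P is reducible.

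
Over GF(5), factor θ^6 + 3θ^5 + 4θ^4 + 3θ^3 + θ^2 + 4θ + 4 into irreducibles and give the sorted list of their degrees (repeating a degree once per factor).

1, 1, 2, 2

Write g(θ) = θ^6 + 3θ^5 + 4θ^4 + 3θ^3 + θ^2 + 4θ + 4.
Roots in GF(5): g(0) = 4; g(1) = 0 → root; g(2) = 4; g(3) = 3; g(4) = 0 → root.
Linear factors from roots: (θ + 4), (θ + 1).
Complete factorization: g(θ) = (θ + 1)·(θ + 4)·(θ^2 + 2)·(θ^2 + 3θ + 3).
Factor degrees with multiplicity: 1 + 1 + 2 + 2 = 6.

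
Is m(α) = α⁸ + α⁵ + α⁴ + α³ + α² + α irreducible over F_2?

No

Check for roots in F_2: m(0) = 0 → root; m(1) = 0 → root.
m(0) = 0, so (α) divides m(α); m is reducible.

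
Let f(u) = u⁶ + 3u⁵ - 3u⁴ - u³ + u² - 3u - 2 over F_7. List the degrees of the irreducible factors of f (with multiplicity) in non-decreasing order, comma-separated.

3, 3

Complete factorization: f(u) = (u³ - 2u² + u + 1)·(u³ - 2u² - u - 2).
Factor degrees with multiplicity: 3 + 3 = 6.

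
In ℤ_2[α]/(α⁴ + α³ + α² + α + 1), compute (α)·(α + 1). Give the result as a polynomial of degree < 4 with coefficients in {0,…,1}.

α^2 + α

Multiply in ℤ_2[α]: (α)·(α + 1) = α² + α.
Reduced: α² + α.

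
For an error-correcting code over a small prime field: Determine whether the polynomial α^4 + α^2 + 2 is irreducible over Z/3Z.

Write m(α) = α^4 + α^2 + 2.
Check for roots in Z/3Z: m(0) = 2; m(1) = 1; m(2) = 1.
No roots, so no linear factors.
Monic irreducibles of degree 2 over GF(3): α^2 + 1, α^2 + α + 2, α^2 + 2α + 2.
None of them divide m (all give nonzero remainder).
No irreducible factor of degree ≤ 2 exists, so m is irreducible over GF(3).

Yes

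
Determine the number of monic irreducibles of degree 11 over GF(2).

186

Gauss's count: N_{2}(11) = (1/11) Σ_{d|11} μ(11/d)·2^d.
Divisors of 11: 1, 11; μ(11/d) for each: -1, 1.
Σ = − 2^1 + 2^11 = 2046.
N = 2046/11 = 186.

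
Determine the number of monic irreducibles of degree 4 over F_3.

18

The number of monic irreducibles of degree 4 over GF(3) is (1/4)·Σ_{d∣4} μ(4/d) 3^d.
Divisors of 4: 1, 2, 4; μ(4/d) for each: 0, -1, 1.
Σ = − 3^2 + 3^4 = 72.
N = 72/4 = 18.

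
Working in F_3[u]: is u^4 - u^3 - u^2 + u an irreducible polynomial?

No

Write h(u) = u^4 - u^3 - u^2 + u.
Check for roots in F_3: h(0) = 0 → root; h(1) = 0 → root; h(2) = 0 → root.
h(0) = 0, so (u) divides h(u); h is reducible.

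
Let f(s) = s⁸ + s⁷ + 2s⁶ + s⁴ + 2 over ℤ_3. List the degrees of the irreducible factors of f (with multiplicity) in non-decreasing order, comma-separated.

Roots in ℤ_3: f(0) = 2; f(1) = 1; f(2) = 2.
Complete factorization: f(s) = (s⁸ + s⁷ + 2s⁶ + s⁴ + 2).
Factor degrees with multiplicity: 8 = 8.

8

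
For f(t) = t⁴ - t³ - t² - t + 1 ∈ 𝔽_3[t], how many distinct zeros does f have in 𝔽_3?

1

Evaluate at each of the 3 elements of 𝔽_3:
f(0) = 1; f(1) = 2; f(2) = 0 → root.
Roots: {2}.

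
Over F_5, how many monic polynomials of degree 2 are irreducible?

10

The number of monic irreducibles of degree 2 over GF(5) is (1/2)·Σ_{d∣2} μ(2/d) 5^d.
Divisors of 2: 1, 2; μ(2/d) for each: -1, 1.
Σ = − 5^1 + 5^2 = 20.
N = 20/2 = 10.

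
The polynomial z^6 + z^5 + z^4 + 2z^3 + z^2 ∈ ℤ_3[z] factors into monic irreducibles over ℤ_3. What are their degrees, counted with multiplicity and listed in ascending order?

1, 1, 1, 1, 2

Write g(z) = z^6 + z^5 + z^4 + 2z^3 + z^2.
Roots in ℤ_3: g(0) = 0 → root; g(1) = 0 → root; g(2) = 0 → root.
Linear factors from roots: (z), (z + 2), (z + 1).
Complete factorization: g(z) = (z + 1)·(z + 2)·(z)^2·(z^2 + z + 2).
Factor degrees with multiplicity: 1 + 1 + 1 + 1 + 2 = 6.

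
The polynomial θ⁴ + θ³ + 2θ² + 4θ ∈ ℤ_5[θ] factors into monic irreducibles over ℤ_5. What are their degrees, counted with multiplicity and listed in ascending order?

1, 1, 2

Write f(θ) = θ⁴ + θ³ + 2θ² + 4θ.
Roots in ℤ_5: f(0) = 0 → root; f(1) = 3; f(2) = 0 → root; f(3) = 3; f(4) = 3.
Linear factors from roots: (θ), (θ + 3).
Complete factorization: f(θ) = (θ)·(θ + 3)·(θ² + 3θ + 3).
Factor degrees with multiplicity: 1 + 1 + 2 = 4.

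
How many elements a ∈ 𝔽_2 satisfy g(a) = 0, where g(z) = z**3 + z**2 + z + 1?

1

Evaluate at each of the 2 elements of 𝔽_2:
g(0) = 1; g(1) = 0 → root.
Roots: {1}.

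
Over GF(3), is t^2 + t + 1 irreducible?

No

Write g(t) = t^2 + t + 1.
Check for roots in GF(3): g(0) = 1; g(1) = 0 → root; g(2) = 1.
g(1) = 0, so (t − 1) divides g(t); g is reducible.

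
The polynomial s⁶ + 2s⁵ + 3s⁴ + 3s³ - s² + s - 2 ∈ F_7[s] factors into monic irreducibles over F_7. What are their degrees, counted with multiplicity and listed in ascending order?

Write h(s) = s⁶ + 2s⁵ + 3s⁴ + 3s³ - s² + s - 2.
Linear factors from roots: (s - 1), (s - 2).
Complete factorization: h(s) = (s - 2)·(s - 1)·(s² - 3)·(s² - 2s - 2).
Factor degrees with multiplicity: 1 + 1 + 2 + 2 = 6.

1, 1, 2, 2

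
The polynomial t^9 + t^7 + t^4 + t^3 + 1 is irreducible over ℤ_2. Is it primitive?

Write f(t) = t^9 + t^7 + t^4 + t^3 + 1.
|GF(2^9)^×| = 2^9 − 1 = 511. Prime factorization: 511 = 7·73.
f is primitive ⇔ t has order 511 in GF(2)[t]/(f), i.e. t^(511/q) ≠ 1 for each prime q | 511.
t^(73) mod f = 1
t^(7) mod f = t^7.
Since t^(73) = 1, the order of t divides 73 < 511; not primitive.

No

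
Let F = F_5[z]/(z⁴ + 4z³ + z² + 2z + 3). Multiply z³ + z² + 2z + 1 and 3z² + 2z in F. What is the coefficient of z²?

3

Multiply in F_5[z]: (z³ + z² + 2z + 1)·(3z² + 2z) = 3z⁵ + 3z³ + 2z² + 2z.
Reduce using z⁴ ≡ z³ + 4z² + 3z + 2 (mod z⁴ + 4z³ + z² + 2z + 3).
Reduced: 3z³ + 3z² + 2z + 1.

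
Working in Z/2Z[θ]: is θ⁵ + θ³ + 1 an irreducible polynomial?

Yes

Write g(θ) = θ⁵ + θ³ + 1.
Check for roots in Z/2Z: g(0) = 1; g(1) = 1.
No roots, so no linear factors.
Monic irreducibles of degree 2 over GF(2): θ² + θ + 1.
None of them divide g (all give nonzero remainder).
No irreducible factor of degree ≤ 2 exists, so g is irreducible over GF(2).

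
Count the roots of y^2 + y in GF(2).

2

Write h(y) = y^2 + y.
Evaluate at each of the 2 elements of GF(2):
h(0) = 0 → root; h(1) = 0 → root.
Roots: {0, 1}.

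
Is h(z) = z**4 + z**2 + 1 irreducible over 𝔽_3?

Check for roots in 𝔽_3: h(0) = 1; h(1) = 0 → root; h(2) = 0 → root.
h(1) = 0, so (z − 1) divides h(z); h is reducible.

No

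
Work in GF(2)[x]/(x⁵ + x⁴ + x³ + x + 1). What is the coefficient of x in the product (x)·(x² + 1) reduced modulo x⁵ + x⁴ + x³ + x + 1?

1

Multiply in GF(2)[x]: (x)·(x² + 1) = x³ + x.
Reduced: x³ + x.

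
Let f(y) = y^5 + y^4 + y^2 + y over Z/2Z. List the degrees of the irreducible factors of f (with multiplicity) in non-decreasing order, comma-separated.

Roots in Z/2Z: f(0) = 0 → root; f(1) = 0 → root.
Linear factors from roots: (y), (y + 1).
Complete factorization: f(y) = (y)·(y + 1)^2·(y^2 + y + 1).
Factor degrees with multiplicity: 1 + 1 + 1 + 2 = 5.

1, 1, 1, 2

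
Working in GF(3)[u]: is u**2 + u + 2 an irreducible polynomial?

Yes

Write f(u) = u**2 + u + 2.
Check for roots in GF(3): f(0) = 2; f(1) = 1; f(2) = 2.
No roots. A degree-2 polynomial over a field with no linear factor is irreducible.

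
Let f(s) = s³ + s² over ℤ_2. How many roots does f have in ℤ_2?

2

Evaluate at each of the 2 elements of ℤ_2:
f(0) = 0 → root; f(1) = 0 → root.
Roots: {0, 1}.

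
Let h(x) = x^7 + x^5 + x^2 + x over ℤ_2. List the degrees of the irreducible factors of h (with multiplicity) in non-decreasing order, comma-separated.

1, 1, 2, 3

Roots in ℤ_2: h(0) = 0 → root; h(1) = 0 → root.
Linear factors from roots: (x), (x + 1).
Complete factorization: h(x) = (x)·(x + 1)·(x^2 + x + 1)·(x^3 + x + 1).
Factor degrees with multiplicity: 1 + 1 + 2 + 3 = 7.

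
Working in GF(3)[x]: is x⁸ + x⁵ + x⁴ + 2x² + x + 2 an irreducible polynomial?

Write f(x) = x⁸ + x⁵ + x⁴ + 2x² + x + 2.
Check for roots in GF(3): f(0) = 2; f(1) = 2; f(2) = 1.
No roots, so no linear factors.
Monic irreducibles of degree 2 over GF(3): x² + 1, x² + x + 2, x² + 2x + 2.
None of them divide f (all give nonzero remainder).
Degree-3 irreducible divisors: test the 8 monic irreducibles of degree 3 over GF(3).
None of them divide f (all give nonzero remainder).
Degree-4 irreducible divisors: test the 18 monic irreducibles of degree 4 over GF(3).
None of them divide f (all give nonzero remainder).
No irreducible factor of degree ≤ 4 exists, so f is irreducible over GF(3).

Yes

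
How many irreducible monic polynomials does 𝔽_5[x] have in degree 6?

Gauss's count: N_{5}(6) = (1/6) Σ_{d|6} μ(6/d)·5^d.
Divisors of 6: 1, 2, 3, 6; μ(6/d) for each: 1, -1, -1, 1.
Σ = 5^1 − 5^2 − 5^3 + 5^6 = 15480.
N = 15480/6 = 2580.

2580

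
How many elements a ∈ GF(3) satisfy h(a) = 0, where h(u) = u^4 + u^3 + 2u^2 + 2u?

3

Evaluate at each of the 3 elements of GF(3):
h(0) = 0 → root; h(1) = 0 → root; h(2) = 0 → root.
Roots: {0, 1, 2}.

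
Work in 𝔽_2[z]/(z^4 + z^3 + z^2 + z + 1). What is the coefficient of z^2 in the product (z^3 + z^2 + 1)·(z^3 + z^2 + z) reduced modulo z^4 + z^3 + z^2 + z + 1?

1

Multiply in 𝔽_2[z]: (z^3 + z^2 + 1)·(z^3 + z^2 + z) = z^6 + z^2 + z.
Reduce using z^4 ≡ z^3 + z^2 + z + 1 (mod z^4 + z^3 + z^2 + z + 1).
Reduced: z^2.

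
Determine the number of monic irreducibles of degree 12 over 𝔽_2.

335

Gauss's count: N_{2}(12) = (1/12) Σ_{d|12} μ(12/d)·2^d.
Divisors of 12: 1, 2, 3, 4, 6, 12; μ(12/d) for each: 0, 1, 0, -1, -1, 1.
Σ = 2^2 − 2^4 − 2^6 + 2^12 = 4020.
N = 4020/12 = 335.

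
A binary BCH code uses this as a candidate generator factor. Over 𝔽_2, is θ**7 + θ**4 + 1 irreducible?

Write m(θ) = θ**7 + θ**4 + 1.
Check for roots in 𝔽_2: m(0) = 1; m(1) = 1.
No roots, so no linear factors.
Monic irreducibles of degree 2 over GF(2): θ**2 + θ + 1.
None of them divide m (all give nonzero remainder).
Monic irreducibles of degree 3 over GF(2): θ**3 + θ + 1, θ**3 + θ**2 + 1.
None of them divide m (all give nonzero remainder).
No irreducible factor of degree ≤ 3 exists, so m is irreducible over GF(2).

Yes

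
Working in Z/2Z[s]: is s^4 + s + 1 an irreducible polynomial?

Write g(s) = s^4 + s + 1.
Check for roots in Z/2Z: g(0) = 1; g(1) = 1.
No roots, so no linear factors.
Monic irreducibles of degree 2 over GF(2): s^2 + s + 1.
None of them divide g (all give nonzero remainder).
No irreducible factor of degree ≤ 2 exists, so g is irreducible over GF(2).

Yes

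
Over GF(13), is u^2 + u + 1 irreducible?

No

Write h(u) = u^2 + u + 1.
Check each element of GF(13) for a root: h(0)=1, h(1)=3, h(2)=7, h(3)=0, h(4)=8, h(5)=5, h(6)=4, h(7)=5, h(8)=8, h(9)=0, h(10)=7, h(11)=3, h(12)=1.
h(3) = 0, so (u − 3) divides h(u); h is reducible.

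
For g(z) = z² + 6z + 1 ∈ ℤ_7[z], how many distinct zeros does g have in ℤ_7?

2

Evaluate at each of the 7 elements of ℤ_7:
g(0) = 1; g(1) = 1; g(2) = 3; g(3) = 0 → root; g(4) = 6; g(5) = 0 → root; g(6) = 3.
Roots: {3, 5}.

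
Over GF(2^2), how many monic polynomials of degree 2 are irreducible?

6

x^(4^2) − x is the product of all monic irreducibles of degree dividing 2; Möbius inversion gives N = (1/2) Σ μ(2/d)·4^d.
Divisors of 2: 1, 2; μ(2/d) for each: -1, 1.
Σ = − 4^1 + 4^2 = 12.
N = 12/2 = 6.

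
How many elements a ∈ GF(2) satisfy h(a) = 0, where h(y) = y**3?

1

Evaluate at each of the 2 elements of GF(2):
h(0) = 0 → root; h(1) = 1.
Roots: {0}.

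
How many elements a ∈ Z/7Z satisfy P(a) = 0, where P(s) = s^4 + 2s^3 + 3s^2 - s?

3

Evaluate at each of the 7 elements of Z/7Z:
P(0) = 0 → root; P(1) = 5; P(2) = 0 → root; P(3) = 5; P(4) = 1; P(5) = 0 → root; P(6) = 3.
Roots: {0, 2, 5}.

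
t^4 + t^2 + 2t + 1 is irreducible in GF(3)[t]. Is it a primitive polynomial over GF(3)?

No

Write f(t) = t^4 + t^2 + 2t + 1.
|GF(3^4)^×| = 3^4 − 1 = 80. Prime factorization: 80 = 2^4·5.
f is primitive ⇔ t has order 80 in GF(3)[t]/(f), i.e. t^(80/q) ≠ 1 for each prime q | 80.
t^(40) mod f = 1
t^(16) mod f = 2t^3 + 2.
Since t^(40) = 1, the order of t divides 40 < 80; not primitive.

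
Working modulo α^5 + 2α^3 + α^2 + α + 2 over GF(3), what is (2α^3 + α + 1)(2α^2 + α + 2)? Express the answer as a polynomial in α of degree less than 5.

Multiply in GF(3)[α]: (2α^3 + α + 1)·(2α^2 + α + 2) = α^5 + 2α^4 + 2.
Reduce using α^5 ≡ α^3 + 2α^2 + 2α + 1 (mod α^5 + 2α^3 + α^2 + α + 2).
Reduced: 2α^4 + α^3 + 2α^2 + 2α.

2α^4 + α^3 + 2α^2 + 2α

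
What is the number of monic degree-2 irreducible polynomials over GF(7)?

x^(7^2) − x is the product of all monic irreducibles of degree dividing 2; Möbius inversion gives N = (1/2) Σ μ(2/d)·7^d.
Divisors of 2: 1, 2; μ(2/d) for each: -1, 1.
Σ = − 7^1 + 7^2 = 42.
N = 42/2 = 21.

21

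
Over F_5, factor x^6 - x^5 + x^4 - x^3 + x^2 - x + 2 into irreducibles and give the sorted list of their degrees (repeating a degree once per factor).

Write h(x) = x^6 - x^5 + x^4 - x^3 + x^2 - x + 2.
Roots in F_5: h(0) = 2; h(1) = 2; h(2) = 4; h(3) = 3; h(4) = 3.
Complete factorization: h(x) = (x^6 - x^5 + x^4 - x^3 + x^2 - x + 2).
Factor degrees with multiplicity: 6 = 6.

6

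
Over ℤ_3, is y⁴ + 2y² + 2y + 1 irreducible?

Write f(y) = y⁴ + 2y² + 2y + 1.
Check for roots in ℤ_3: f(0) = 1; f(1) = 0 → root; f(2) = 2.
f(1) = 0, so (y − 1) divides f(y); f is reducible.

No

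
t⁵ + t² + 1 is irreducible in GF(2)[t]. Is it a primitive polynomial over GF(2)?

Yes

Write f(t) = t⁵ + t² + 1.
|GF(2^5)^×| = 2^5 − 1 = 31. Prime factorization: 31 = 31.
f is primitive ⇔ t has order 31 in GF(2)[t]/(f), i.e. t^(31/q) ≠ 1 for each prime q | 31.
t^(1) mod f = t.
None equal 1, so t has full order 31; f is primitive.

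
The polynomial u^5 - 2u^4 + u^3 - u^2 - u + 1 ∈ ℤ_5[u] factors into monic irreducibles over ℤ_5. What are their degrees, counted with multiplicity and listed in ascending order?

5

Write g(u) = u^5 - 2u^4 + u^3 - u^2 - u + 1.
Roots in ℤ_5: g(0) = 1; g(1) = 4; g(2) = 3; g(3) = 2; g(4) = 2.
Complete factorization: g(u) = (u^5 - 2u^4 + u^3 - u^2 - u + 1).
Factor degrees with multiplicity: 5 = 5.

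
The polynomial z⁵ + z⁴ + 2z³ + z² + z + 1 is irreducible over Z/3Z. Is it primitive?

Yes

Write f(z) = z⁵ + z⁴ + 2z³ + z² + z + 1.
|GF(3^5)^×| = 3^5 − 1 = 242. Prime factorization: 242 = 2·11^2.
f is primitive ⇔ z has order 242 in GF(3)[z]/(f), i.e. z^(242/q) ≠ 1 for each prime q | 242.
z^(121) mod f = 2.
z^(22) mod f = z⁴ + z² + z.
None equal 1, so z has full order 242; f is primitive.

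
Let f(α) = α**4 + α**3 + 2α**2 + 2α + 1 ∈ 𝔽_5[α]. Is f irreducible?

Check for roots in 𝔽_5: f(0) = 1; f(1) = 2; f(2) = 2; f(3) = 3; f(4) = 1.
No roots, so no linear factors.
Degree-2 irreducible divisors: test the 10 monic irreducibles of degree 2 over GF(5).
None of them divide f (all give nonzero remainder).
No irreducible factor of degree ≤ 2 exists, so f is irreducible over GF(5).

Yes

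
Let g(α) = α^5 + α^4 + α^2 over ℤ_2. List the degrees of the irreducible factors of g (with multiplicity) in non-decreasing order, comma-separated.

1, 1, 3

Roots in ℤ_2: g(0) = 0 → root; g(1) = 1.
Linear factors from roots: (α).
Complete factorization: g(α) = (α)^2·(α^3 + α^2 + 1).
Factor degrees with multiplicity: 1 + 1 + 3 = 5.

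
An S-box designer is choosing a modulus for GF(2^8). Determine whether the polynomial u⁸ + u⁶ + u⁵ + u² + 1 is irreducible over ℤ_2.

Yes

Write P(u) = u⁸ + u⁶ + u⁵ + u² + 1.
Check for roots in ℤ_2: P(0) = 1; P(1) = 1.
No roots, so no linear factors.
Monic irreducibles of degree 2 over GF(2): u² + u + 1.
None of them divide P (all give nonzero remainder).
Monic irreducibles of degree 3 over GF(2): u³ + u + 1, u³ + u² + 1.
None of them divide P (all give nonzero remainder).
Monic irreducibles of degree 4 over GF(2): u⁴ + u + 1, u⁴ + u³ + 1, u⁴ + u³ + u² + u + 1.
None of them divide P (all give nonzero remainder).
No irreducible factor of degree ≤ 4 exists, so P is irreducible over GF(2).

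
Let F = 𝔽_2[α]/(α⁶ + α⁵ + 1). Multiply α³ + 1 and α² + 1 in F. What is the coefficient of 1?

1

Multiply in 𝔽_2[α]: (α³ + 1)·(α² + 1) = α⁵ + α³ + α² + 1.
Reduced: α⁵ + α³ + α² + 1.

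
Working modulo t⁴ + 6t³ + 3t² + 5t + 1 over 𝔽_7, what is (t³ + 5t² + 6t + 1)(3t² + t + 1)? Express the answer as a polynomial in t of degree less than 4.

6t^3 + 5t^2 + 3

Multiply in 𝔽_7[t]: (t³ + 5t² + 6t + 1)·(3t² + t + 1) = 3t⁵ + 2t⁴ + 3t³ + 1.
Reduce using t⁴ ≡ t³ + 4t² + 2t + 6 (mod t⁴ + 6t³ + 3t² + 5t + 1).
Reduced: 6t³ + 5t² + 3.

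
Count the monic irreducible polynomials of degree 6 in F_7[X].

19544

The number of monic irreducibles of degree 6 over GF(7) is (1/6)·Σ_{d∣6} μ(6/d) 7^d.
Divisors of 6: 1, 2, 3, 6; μ(6/d) for each: 1, -1, -1, 1.
Σ = 7^1 − 7^2 − 7^3 + 7^6 = 117264.
N = 117264/6 = 19544.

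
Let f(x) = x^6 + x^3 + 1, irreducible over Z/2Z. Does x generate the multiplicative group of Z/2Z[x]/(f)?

|GF(2^6)^×| = 2^6 − 1 = 63. Prime factorization: 63 = 3^2·7.
f is primitive ⇔ x has order 63 in GF(2)[x]/(f), i.e. x^(63/q) ≠ 1 for each prime q | 63.
x^(21) mod f = x^3.
x^(9) mod f = 1
Since x^(9) = 1, the order of x divides 9 < 63; not primitive.

No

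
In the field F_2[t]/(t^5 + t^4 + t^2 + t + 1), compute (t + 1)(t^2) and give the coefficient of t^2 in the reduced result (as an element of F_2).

1

Multiply in F_2[t]: (t + 1)·(t^2) = t^3 + t^2.
Reduced: t^3 + t^2.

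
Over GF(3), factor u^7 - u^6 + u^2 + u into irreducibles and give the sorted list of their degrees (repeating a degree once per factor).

Write f(u) = u^7 - u^6 + u^2 + u.
Roots in GF(3): f(0) = 0 → root; f(1) = 2; f(2) = 1.
Linear factors from roots: (u).
Complete factorization: f(u) = (u)·(u^2 + 1)·(u^2 + u - 1)^2.
Factor degrees with multiplicity: 1 + 2 + 2 + 2 = 7.

1, 2, 2, 2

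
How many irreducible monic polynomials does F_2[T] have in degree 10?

99

By the necklace-counting formula, N_2(10) = (1/10) Σ_{d|10} μ(10/d)·2^d.
Divisors of 10: 1, 2, 5, 10; μ(10/d) for each: 1, -1, -1, 1.
Σ = 2^1 − 2^2 − 2^5 + 2^10 = 990.
N = 990/10 = 99.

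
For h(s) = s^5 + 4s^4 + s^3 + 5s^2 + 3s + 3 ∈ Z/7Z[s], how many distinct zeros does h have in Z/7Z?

3

Evaluate at each of the 7 elements of Z/7Z:
h(0) = 3; h(1) = 3; h(2) = 0 → root; h(3) = 0 → root; h(4) = 2; h(5) = 6; h(6) = 0 → root.
Roots: {2, 3, 6}.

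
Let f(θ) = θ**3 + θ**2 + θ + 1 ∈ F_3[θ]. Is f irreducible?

No

Check for roots in F_3: f(0) = 1; f(1) = 1; f(2) = 0 → root.
f(2) = 0, so (θ − 2) divides f(θ); f is reducible.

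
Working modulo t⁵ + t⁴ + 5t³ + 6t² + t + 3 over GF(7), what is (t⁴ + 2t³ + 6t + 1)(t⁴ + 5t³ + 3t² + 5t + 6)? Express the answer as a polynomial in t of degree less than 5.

Multiply in GF(7)[t]: (t⁴ + 2t³ + 6t + 1)·(t⁴ + 5t³ + 3t² + 5t + 6) = t⁸ + 6t⁶ + 3t⁵ + 5t⁴ + 5t² + 6t + 6.
Reduce using t⁵ ≡ 6t⁴ + 2t³ + t² + 6t + 4 (mod t⁵ + t⁴ + 5t³ + 6t² + t + 3).
Reduced: 6t² + 6.

6t^2 + 6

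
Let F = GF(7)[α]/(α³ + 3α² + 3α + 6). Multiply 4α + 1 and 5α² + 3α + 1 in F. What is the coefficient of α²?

Multiply in GF(7)[α]: (4α + 1)·(5α² + 3α + 1) = 6α³ + 3α² + 1.
Reduce using α³ ≡ 4α² + 4α + 1 (mod α³ + 3α² + 3α + 6).
Reduced: 6α² + 3α.

6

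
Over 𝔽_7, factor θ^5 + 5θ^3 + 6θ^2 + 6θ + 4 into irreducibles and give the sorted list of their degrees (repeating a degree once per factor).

1, 1, 3

Write h(θ) = θ^5 + 5θ^3 + 6θ^2 + 6θ + 4.
Linear factors from roots: (θ + 5), (θ + 2).
Complete factorization: h(θ) = (θ + 2)·(θ + 5)·(θ^3 + 2θ + 6).
Factor degrees with multiplicity: 1 + 1 + 3 = 5.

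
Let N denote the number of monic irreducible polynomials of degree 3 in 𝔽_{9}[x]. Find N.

x^(9^3) − x is the product of all monic irreducibles of degree dividing 3; Möbius inversion gives N = (1/3) Σ μ(3/d)·9^d.
Divisors of 3: 1, 3; μ(3/d) for each: -1, 1.
Σ = − 9^1 + 9^3 = 720.
N = 720/3 = 240.

240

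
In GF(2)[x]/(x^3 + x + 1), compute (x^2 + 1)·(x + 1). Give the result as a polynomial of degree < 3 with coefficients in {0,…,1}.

x^2

Multiply in GF(2)[x]: (x^2 + 1)·(x + 1) = x^3 + x^2 + x + 1.
Reduce using x^3 ≡ x + 1 (mod x^3 + x + 1).
Reduced: x^2.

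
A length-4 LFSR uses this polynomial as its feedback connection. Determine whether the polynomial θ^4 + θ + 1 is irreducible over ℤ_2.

Write m(θ) = θ^4 + θ + 1.
Check for roots in ℤ_2: m(0) = 1; m(1) = 1.
No roots, so no linear factors.
Monic irreducibles of degree 2 over GF(2): θ^2 + θ + 1.
None of them divide m (all give nonzero remainder).
No irreducible factor of degree ≤ 2 exists, so m is irreducible over GF(2).

Yes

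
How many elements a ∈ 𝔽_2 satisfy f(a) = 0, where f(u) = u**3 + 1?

1

Evaluate at each of the 2 elements of 𝔽_2:
f(0) = 1; f(1) = 0 → root.
Roots: {1}.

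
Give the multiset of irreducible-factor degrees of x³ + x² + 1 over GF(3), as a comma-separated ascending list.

Write f(x) = x³ + x² + 1.
Roots in GF(3): f(0) = 1; f(1) = 0 → root; f(2) = 1.
Linear factors from roots: (x - 1).
Complete factorization: f(x) = (x - 1)·(x² - x - 1).
Factor degrees with multiplicity: 1 + 2 = 3.

1, 2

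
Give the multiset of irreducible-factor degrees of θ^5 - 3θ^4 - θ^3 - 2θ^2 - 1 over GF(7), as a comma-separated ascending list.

5

Write f(θ) = θ^5 - 3θ^4 - θ^3 - 2θ^2 - 1.
Complete factorization: f(θ) = (θ^5 - 3θ^4 - θ^3 - 2θ^2 - 1).
Factor degrees with multiplicity: 5 = 5.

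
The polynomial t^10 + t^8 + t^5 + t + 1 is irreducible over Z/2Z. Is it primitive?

Write f(t) = t^10 + t^8 + t^5 + t + 1.
|GF(2^10)^×| = 2^10 − 1 = 1023. Prime factorization: 1023 = 3·11·31.
f is primitive ⇔ t has order 1023 in GF(2)[t]/(f), i.e. t^(1023/q) ≠ 1 for each prime q | 1023.
t^(341) mod f = t^5 + t^4 + t^2 + t.
t^(93) mod f = t^9 + t^8 + t^6 + t^5 + t^3 + t.
t^(33) mod f = t^7 + t^5 + t^4.
None equal 1, so t has full order 1023; f is primitive.

Yes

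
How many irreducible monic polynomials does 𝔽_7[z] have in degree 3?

112

x^(7^3) − x is the product of all monic irreducibles of degree dividing 3; Möbius inversion gives N = (1/3) Σ μ(3/d)·7^d.
Divisors of 3: 1, 3; μ(3/d) for each: -1, 1.
Σ = − 7^1 + 7^3 = 336.
N = 336/3 = 112.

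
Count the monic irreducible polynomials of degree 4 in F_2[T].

By the necklace-counting formula, N_2(4) = (1/4) Σ_{d|4} μ(4/d)·2^d.
Divisors of 4: 1, 2, 4; μ(4/d) for each: 0, -1, 1.
Σ = − 2^2 + 2^4 = 12.
N = 12/4 = 3.

3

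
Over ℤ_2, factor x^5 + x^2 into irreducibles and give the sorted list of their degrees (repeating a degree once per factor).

1, 1, 1, 2

Write f(x) = x^5 + x^2.
Roots in ℤ_2: f(0) = 0 → root; f(1) = 0 → root.
Linear factors from roots: (x), (x + 1).
Complete factorization: f(x) = (x + 1)·(x)^2·(x^2 + x + 1).
Factor degrees with multiplicity: 1 + 1 + 1 + 2 = 5.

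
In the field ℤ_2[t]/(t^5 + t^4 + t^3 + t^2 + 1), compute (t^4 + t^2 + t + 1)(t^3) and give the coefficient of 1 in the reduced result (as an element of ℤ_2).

1

Multiply in ℤ_2[t]: (t^4 + t^2 + t + 1)·(t^3) = t^7 + t^5 + t^4 + t^3.
Reduce using t^5 ≡ t^4 + t^3 + t^2 + 1 (mod t^5 + t^4 + t^3 + t^2 + 1).
Reduced: t^3 + t + 1.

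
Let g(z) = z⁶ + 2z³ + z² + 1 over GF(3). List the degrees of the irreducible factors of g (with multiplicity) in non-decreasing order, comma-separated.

6

Roots in GF(3): g(0) = 1; g(1) = 2; g(2) = 1.
Complete factorization: g(z) = (z⁶ + 2z³ + z² + 1).
Factor degrees with multiplicity: 6 = 6.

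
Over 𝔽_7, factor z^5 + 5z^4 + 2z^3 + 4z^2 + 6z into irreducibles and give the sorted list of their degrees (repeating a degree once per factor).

Write g(z) = z^5 + 5z^4 + 2z^3 + 4z^2 + 6z.
Linear factors from roots: (z), (z + 4), (z + 3), (z + 1).
Complete factorization: g(z) = (z)·(z + 1)·(z + 3)·(z + 4)^2.
Factor degrees with multiplicity: 1 + 1 + 1 + 1 + 1 = 5.

1, 1, 1, 1, 1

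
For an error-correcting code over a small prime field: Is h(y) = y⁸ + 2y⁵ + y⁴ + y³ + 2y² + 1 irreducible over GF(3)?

Yes

Check for roots in GF(3): h(0) = 1; h(1) = 2; h(2) = 2.
No roots, so no linear factors.
Monic irreducibles of degree 2 over GF(3): y² + 1, y² + y + 2, y² + 2y + 2.
None of them divide h (all give nonzero remainder).
Degree-3 irreducible divisors: test the 8 monic irreducibles of degree 3 over GF(3).
None of them divide h (all give nonzero remainder).
Degree-4 irreducible divisors: test the 18 monic irreducibles of degree 4 over GF(3).
None of them divide h (all give nonzero remainder).
No irreducible factor of degree ≤ 4 exists, so h is irreducible over GF(3).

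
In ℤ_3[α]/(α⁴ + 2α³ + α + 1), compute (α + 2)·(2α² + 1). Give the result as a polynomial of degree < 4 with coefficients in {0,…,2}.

2α^3 + α^2 + α + 2

Multiply in ℤ_3[α]: (α + 2)·(2α² + 1) = 2α³ + α² + α + 2.
Reduced: 2α³ + α² + α + 2.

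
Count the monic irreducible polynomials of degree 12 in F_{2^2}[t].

1397740

The number of monic irreducibles of degree 12 over GF(4) is (1/12)·Σ_{d∣12} μ(12/d) 4^d.
Divisors of 12: 1, 2, 3, 4, 6, 12; μ(12/d) for each: 0, 1, 0, -1, -1, 1.
Σ = 4^2 − 4^4 − 4^6 + 4^12 = 16772880.
N = 16772880/12 = 1397740.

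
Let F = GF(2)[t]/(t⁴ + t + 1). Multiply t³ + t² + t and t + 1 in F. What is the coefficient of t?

Multiply in GF(2)[t]: (t³ + t² + t)·(t + 1) = t⁴ + t.
Reduce using t⁴ ≡ t + 1 (mod t⁴ + t + 1).
Reduced: 1.

0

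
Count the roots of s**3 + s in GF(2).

2

Write g(s) = s**3 + s.
Evaluate at each of the 2 elements of GF(2):
g(0) = 0 → root; g(1) = 0 → root.
Roots: {0, 1}.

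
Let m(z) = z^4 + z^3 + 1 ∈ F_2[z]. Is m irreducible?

Yes

Check for roots in F_2: m(0) = 1; m(1) = 1.
No roots, so no linear factors.
Monic irreducibles of degree 2 over GF(2): z^2 + z + 1.
None of them divide m (all give nonzero remainder).
No irreducible factor of degree ≤ 2 exists, so m is irreducible over GF(2).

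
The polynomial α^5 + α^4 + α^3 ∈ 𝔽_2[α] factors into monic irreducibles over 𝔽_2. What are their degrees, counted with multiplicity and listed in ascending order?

Write f(α) = α^5 + α^4 + α^3.
Roots in 𝔽_2: f(0) = 0 → root; f(1) = 1.
Linear factors from roots: (α).
Complete factorization: f(α) = (α)^3·(α^2 + α + 1).
Factor degrees with multiplicity: 1 + 1 + 1 + 2 = 5.

1, 1, 1, 2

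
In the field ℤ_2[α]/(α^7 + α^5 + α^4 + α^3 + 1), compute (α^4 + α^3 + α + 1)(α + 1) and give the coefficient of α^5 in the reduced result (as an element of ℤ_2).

Multiply in ℤ_2[α]: (α^4 + α^3 + α + 1)·(α + 1) = α^5 + α^3 + α^2 + 1.
Reduced: α^5 + α^3 + α^2 + 1.

1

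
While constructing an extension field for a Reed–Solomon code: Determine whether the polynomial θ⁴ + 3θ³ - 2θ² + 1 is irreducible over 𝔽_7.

Write m(θ) = θ⁴ + 3θ³ - 2θ² + 1.
Check for roots in 𝔽_7: m(0) = 1; m(1) = 3; m(2) = 5; m(3) = 5; m(4) = 4; m(5) = 6; m(6) = 4.
No roots, so no linear factors.
Degree-2 irreducible divisors: test the 21 monic irreducibles of degree 2 over GF(7).
None of them divide m (all give nonzero remainder).
No irreducible factor of degree ≤ 2 exists, so m is irreducible over GF(7).

Yes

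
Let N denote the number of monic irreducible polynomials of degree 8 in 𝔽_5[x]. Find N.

x^(5^8) − x is the product of all monic irreducibles of degree dividing 8; Möbius inversion gives N = (1/8) Σ μ(8/d)·5^d.
Divisors of 8: 1, 2, 4, 8; μ(8/d) for each: 0, 0, -1, 1.
Σ = − 5^4 + 5^8 = 390000.
N = 390000/8 = 48750.

48750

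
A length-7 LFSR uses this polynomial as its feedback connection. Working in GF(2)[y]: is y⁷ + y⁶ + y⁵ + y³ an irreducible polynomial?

Write m(y) = y⁷ + y⁶ + y⁵ + y³.
Check for roots in GF(2): m(0) = 0 → root; m(1) = 0 → root.
m(0) = 0, so (y) divides m(y); m is reducible.

No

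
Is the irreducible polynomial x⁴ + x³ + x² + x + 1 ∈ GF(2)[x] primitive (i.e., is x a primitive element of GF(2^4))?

Write f(x) = x⁴ + x³ + x² + x + 1.
|GF(2^4)^×| = 2^4 − 1 = 15. Prime factorization: 15 = 3·5.
f is primitive ⇔ x has order 15 in GF(2)[x]/(f), i.e. x^(15/q) ≠ 1 for each prime q | 15.
x^(5) mod f = 1
x^(3) mod f = x³.
Since x^(5) = 1, the order of x divides 5 < 15; not primitive.

No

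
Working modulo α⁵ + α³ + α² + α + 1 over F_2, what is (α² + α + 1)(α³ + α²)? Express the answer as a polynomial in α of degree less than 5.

Multiply in F_2[α]: (α² + α + 1)·(α³ + α²) = α⁵ + α².
Reduce using α⁵ ≡ α³ + α² + α + 1 (mod α⁵ + α³ + α² + α + 1).
Reduced: α³ + α + 1.

α^3 + α + 1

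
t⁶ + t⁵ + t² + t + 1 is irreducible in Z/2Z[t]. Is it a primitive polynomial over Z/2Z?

Write f(t) = t⁶ + t⁵ + t² + t + 1.
|GF(2^6)^×| = 2^6 − 1 = 63. Prime factorization: 63 = 3^2·7.
f is primitive ⇔ t has order 63 in GF(2)[t]/(f), i.e. t^(63/q) ≠ 1 for each prime q | 63.
t^(21) mod f = t⁵ + t³ + t².
t^(9) mod f = t³ + t² + 1.
None equal 1, so t has full order 63; f is primitive.

Yes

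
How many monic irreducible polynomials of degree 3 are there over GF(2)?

2

The number of monic irreducibles of degree 3 over GF(2) is (1/3)·Σ_{d∣3} μ(3/d) 2^d.
Divisors of 3: 1, 3; μ(3/d) for each: -1, 1.
Σ = − 2^1 + 2^3 = 6.
N = 6/3 = 2.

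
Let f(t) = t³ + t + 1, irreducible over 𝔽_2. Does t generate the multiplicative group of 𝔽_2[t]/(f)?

|GF(2^3)^×| = 2^3 − 1 = 7. Prime factorization: 7 = 7.
f is primitive ⇔ t has order 7 in GF(2)[t]/(f), i.e. t^(7/q) ≠ 1 for each prime q | 7.
t^(1) mod f = t.
None equal 1, so t has full order 7; f is primitive.

Yes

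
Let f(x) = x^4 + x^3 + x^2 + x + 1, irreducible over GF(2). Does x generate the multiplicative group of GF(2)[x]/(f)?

|GF(2^4)^×| = 2^4 − 1 = 15. Prime factorization: 15 = 3·5.
f is primitive ⇔ x has order 15 in GF(2)[x]/(f), i.e. x^(15/q) ≠ 1 for each prime q | 15.
x^(5) mod f = 1
x^(3) mod f = x^3.
Since x^(5) = 1, the order of x divides 5 < 15; not primitive.

No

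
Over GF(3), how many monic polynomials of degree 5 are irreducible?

48

x^(3^5) − x is the product of all monic irreducibles of degree dividing 5; Möbius inversion gives N = (1/5) Σ μ(5/d)·3^d.
Divisors of 5: 1, 5; μ(5/d) for each: -1, 1.
Σ = − 3^1 + 3^5 = 240.
N = 240/5 = 48.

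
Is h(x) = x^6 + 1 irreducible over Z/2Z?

Check for roots in Z/2Z: h(0) = 1; h(1) = 0 → root.
h(1) = 0, so (x − 1) divides h(x); h is reducible.

No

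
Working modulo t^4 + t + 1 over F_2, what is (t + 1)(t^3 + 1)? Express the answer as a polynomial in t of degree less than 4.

Multiply in F_2[t]: (t + 1)·(t^3 + 1) = t^4 + t^3 + t + 1.
Reduce using t^4 ≡ t + 1 (mod t^4 + t + 1).
Reduced: t^3.

t^3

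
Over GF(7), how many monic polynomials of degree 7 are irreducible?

117648

The number of monic irreducibles of degree 7 over GF(7) is (1/7)·Σ_{d∣7} μ(7/d) 7^d.
Divisors of 7: 1, 7; μ(7/d) for each: -1, 1.
Σ = − 7^1 + 7^7 = 823536.
N = 823536/7 = 117648.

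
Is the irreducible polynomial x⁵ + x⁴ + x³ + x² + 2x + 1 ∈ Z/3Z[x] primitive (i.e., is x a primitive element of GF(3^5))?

Yes

Write f(x) = x⁵ + x⁴ + x³ + x² + 2x + 1.
|GF(3^5)^×| = 3^5 − 1 = 242. Prime factorization: 242 = 2·11^2.
f is primitive ⇔ x has order 242 in GF(3)[x]/(f), i.e. x^(242/q) ≠ 1 for each prime q | 242.
x^(121) mod f = 2.
x^(22) mod f = x⁴ + x² + x + 2.
None equal 1, so x has full order 242; f is primitive.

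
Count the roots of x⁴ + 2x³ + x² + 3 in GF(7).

3

Write g(x) = x⁴ + 2x³ + x² + 3.
Evaluate at each of the 7 elements of GF(7):
g(0) = 3; g(1) = 0 → root; g(2) = 4; g(3) = 0 → root; g(4) = 4; g(5) = 0 → root; g(6) = 3.
Roots: {1, 3, 5}.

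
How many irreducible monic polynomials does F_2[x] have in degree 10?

By the necklace-counting formula, N_2(10) = (1/10) Σ_{d|10} μ(10/d)·2^d.
Divisors of 10: 1, 2, 5, 10; μ(10/d) for each: 1, -1, -1, 1.
Σ = 2^1 − 2^2 − 2^5 + 2^10 = 990.
N = 990/10 = 99.

99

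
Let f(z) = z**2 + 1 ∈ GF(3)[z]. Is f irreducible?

Check for roots in GF(3): f(0) = 1; f(1) = 2; f(2) = 2.
No roots. A degree-2 polynomial over a field with no linear factor is irreducible.

Yes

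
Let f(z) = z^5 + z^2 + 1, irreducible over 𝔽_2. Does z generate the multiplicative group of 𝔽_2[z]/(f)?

|GF(2^5)^×| = 2^5 − 1 = 31. Prime factorization: 31 = 31.
f is primitive ⇔ z has order 31 in GF(2)[z]/(f), i.e. z^(31/q) ≠ 1 for each prime q | 31.
z^(1) mod f = z.
None equal 1, so z has full order 31; f is primitive.

Yes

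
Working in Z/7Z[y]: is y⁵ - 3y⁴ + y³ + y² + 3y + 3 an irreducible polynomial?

Write g(y) = y⁵ - 3y⁴ + y³ + y² + 3y + 3.
Check for roots in Z/7Z: g(0) = 3; g(1) = 6; g(2) = 5; g(3) = 6; g(4) = 1; g(5) = 4; g(6) = 3.
No roots, so no linear factors.
Degree-2 irreducible divisors: test the 21 monic irreducibles of degree 2 over GF(7).
None of them divide g (all give nonzero remainder).
No irreducible factor of degree ≤ 2 exists, so g is irreducible over GF(7).

Yes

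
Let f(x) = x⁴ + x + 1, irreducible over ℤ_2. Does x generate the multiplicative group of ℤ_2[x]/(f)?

|GF(2^4)^×| = 2^4 − 1 = 15. Prime factorization: 15 = 3·5.
f is primitive ⇔ x has order 15 in GF(2)[x]/(f), i.e. x^(15/q) ≠ 1 for each prime q | 15.
x^(5) mod f = x² + x.
x^(3) mod f = x³.
None equal 1, so x has full order 15; f is primitive.

Yes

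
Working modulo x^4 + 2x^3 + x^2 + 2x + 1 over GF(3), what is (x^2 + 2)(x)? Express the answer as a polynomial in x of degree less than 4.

x^3 + 2x

Multiply in GF(3)[x]: (x^2 + 2)·(x) = x^3 + 2x.
Reduced: x^3 + 2x.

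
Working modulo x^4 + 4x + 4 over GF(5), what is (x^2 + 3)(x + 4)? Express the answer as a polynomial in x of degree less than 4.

Multiply in GF(5)[x]: (x^2 + 3)·(x + 4) = x^3 + 4x^2 + 3x + 2.
Reduced: x^3 + 4x^2 + 3x + 2.

x^3 + 4x^2 + 3x + 2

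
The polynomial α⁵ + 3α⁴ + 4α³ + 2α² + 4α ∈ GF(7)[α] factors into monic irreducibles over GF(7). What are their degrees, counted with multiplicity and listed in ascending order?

1, 1, 3

Write h(α) = α⁵ + 3α⁴ + 4α³ + 2α² + 4α.
Linear factors from roots: (α), (α + 6).
Complete factorization: h(α) = (α)·(α + 6)·(α³ + 4α² + α + 3).
Factor degrees with multiplicity: 1 + 1 + 3 = 5.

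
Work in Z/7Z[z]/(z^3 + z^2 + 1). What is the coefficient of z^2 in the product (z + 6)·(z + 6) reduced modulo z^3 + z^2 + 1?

1

Multiply in Z/7Z[z]: (z + 6)·(z + 6) = z^2 + 5z + 1.
Reduced: z^2 + 5z + 1.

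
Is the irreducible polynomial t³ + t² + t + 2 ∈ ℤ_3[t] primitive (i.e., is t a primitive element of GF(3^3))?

No

Write f(t) = t³ + t² + t + 2.
|GF(3^3)^×| = 3^3 − 1 = 26. Prime factorization: 26 = 2·13.
f is primitive ⇔ t has order 26 in GF(3)[t]/(f), i.e. t^(26/q) ≠ 1 for each prime q | 26.
t^(13) mod f = 1
t^(2) mod f = t².
Since t^(13) = 1, the order of t divides 13 < 26; not primitive.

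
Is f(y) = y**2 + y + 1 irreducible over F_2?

Yes

Check for roots in F_2: f(0) = 1; f(1) = 1.
No roots. A degree-2 polynomial over a field with no linear factor is irreducible.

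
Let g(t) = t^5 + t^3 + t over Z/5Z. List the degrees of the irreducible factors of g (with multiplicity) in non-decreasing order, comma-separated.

1, 2, 2

Roots in Z/5Z: g(0) = 0 → root; g(1) = 3; g(2) = 2; g(3) = 3; g(4) = 2.
Linear factors from roots: (t).
Complete factorization: g(t) = (t)·(t^2 + t + 1)·(t^2 - t + 1).
Factor degrees with multiplicity: 1 + 2 + 2 = 5.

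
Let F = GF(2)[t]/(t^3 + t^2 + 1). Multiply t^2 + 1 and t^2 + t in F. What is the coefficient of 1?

0

Multiply in GF(2)[t]: (t^2 + 1)·(t^2 + t) = t^4 + t^3 + t^2 + t.
Reduce using t^3 ≡ t^2 + 1 (mod t^3 + t^2 + 1).
Reduced: t^2.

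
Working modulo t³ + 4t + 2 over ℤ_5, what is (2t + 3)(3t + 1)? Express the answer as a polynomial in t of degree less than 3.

Multiply in ℤ_5[t]: (2t + 3)·(3t + 1) = t² + t + 3.
Reduced: t² + t + 3.

t^2 + t + 3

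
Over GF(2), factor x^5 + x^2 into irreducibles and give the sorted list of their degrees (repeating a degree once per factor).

1, 1, 1, 2

Write f(x) = x^5 + x^2.
Roots in GF(2): f(0) = 0 → root; f(1) = 0 → root.
Linear factors from roots: (x), (x + 1).
Complete factorization: f(x) = (x + 1)·(x)^2·(x^2 + x + 1).
Factor degrees with multiplicity: 1 + 1 + 1 + 2 = 5.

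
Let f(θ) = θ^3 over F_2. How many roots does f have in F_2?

Evaluate at each of the 2 elements of F_2:
f(0) = 0 → root; f(1) = 1.
Roots: {0}.

1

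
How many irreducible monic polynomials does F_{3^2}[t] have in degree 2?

36

The number of monic irreducibles of degree 2 over GF(9) is (1/2)·Σ_{d∣2} μ(2/d) 9^d.
Divisors of 2: 1, 2; μ(2/d) for each: -1, 1.
Σ = − 9^1 + 9^2 = 72.
N = 72/2 = 36.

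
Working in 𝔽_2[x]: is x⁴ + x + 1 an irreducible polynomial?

Write f(x) = x⁴ + x + 1.
Check for roots in 𝔽_2: f(0) = 1; f(1) = 1.
No roots, so no linear factors.
Monic irreducibles of degree 2 over GF(2): x² + x + 1.
None of them divide f (all give nonzero remainder).
No irreducible factor of degree ≤ 2 exists, so f is irreducible over GF(2).

Yes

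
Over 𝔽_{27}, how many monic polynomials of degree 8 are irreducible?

35303625630

By the necklace-counting formula, N_27(8) = (1/8) Σ_{d|8} μ(8/d)·27^d.
Divisors of 8: 1, 2, 4, 8; μ(8/d) for each: 0, 0, -1, 1.
Σ = − 27^4 + 27^8 = 282429005040.
N = 282429005040/8 = 35303625630.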